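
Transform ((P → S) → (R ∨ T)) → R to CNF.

(¬P ∨ S ∨ R) ∧ (¬T ∨ R)

((P → S) → (R ∨ T)) → R
= ¬((P → S) → (R ∨ T)) ∨ R   — eliminate →
= ¬(¬(P → S) ∨ R ∨ T) ∨ R   — eliminate →
= ¬(¬(¬P ∨ S) ∨ R ∨ T) ∨ R   — eliminate →
= (¬¬(¬P ∨ S) ∧ ¬R ∧ ¬T) ∨ R   — De Morgan
= ((¬P ∨ S) ∧ ¬R ∧ ¬T) ∨ R   — double negation
= (¬P ∨ S ∨ R) ∧ (¬R ∨ R) ∧ (¬T ∨ R)   — distribute ∨ over ∧
= (¬P ∨ S ∨ R) ∧ (¬T ∨ R)   — simplify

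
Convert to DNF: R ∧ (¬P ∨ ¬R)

R ∧ ¬P

R ∧ (¬P ∨ ¬R)
≡ (R ∧ ¬P) ∨ (R ∧ ¬R)   (distribute ∧ over ∨)
≡ R ∧ ¬P   (simplify)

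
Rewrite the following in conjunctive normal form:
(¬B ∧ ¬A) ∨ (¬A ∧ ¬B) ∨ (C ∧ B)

(¬B ∨ C) ∧ (¬A ∨ C) ∧ (¬A ∨ B)

(¬B ∧ ¬A) ∨ (¬A ∧ ¬B) ∨ (C ∧ B)
⇔ (¬B ∨ ¬A ∨ C) ∧ (¬B ∨ ¬A ∨ B) ∧ (¬B ∨ ¬B ∨ C) ∧ (¬B ∨ ¬B ∨ B) ∧ (¬A ∨ ¬A ∨ C) ∧ (¬A ∨ ¬A ∨ B) ∧ (¬A ∨ ¬B ∨ C) ∧ (¬A ∨ ¬B ∨ B)
⇔ (¬B ∨ C) ∧ (¬A ∨ C) ∧ (¬A ∨ B)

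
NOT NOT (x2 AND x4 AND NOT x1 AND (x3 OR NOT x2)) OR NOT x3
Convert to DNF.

NOT NOT (x2 AND x4 AND NOT x1 AND (x3 OR NOT x2)) OR NOT x3
⇔ (x2 AND x4 AND NOT x1 AND (x3 OR NOT x2)) OR NOT x3   (double negation)
⇔ (x2 AND x4 AND NOT x1 AND x3) OR (x2 AND x4 AND NOT x1 AND NOT x2) OR NOT x3   (distribute AND over OR)
⇔ (x2 AND x4 AND NOT x1 AND x3) OR NOT x3   (simplify)

(x2 AND x4 AND NOT x1 AND x3) OR NOT x3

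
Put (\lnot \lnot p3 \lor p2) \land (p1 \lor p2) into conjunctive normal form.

(\lnot \lnot p3 \lor p2) \land (p1 \lor p2)
≡ (p3 \lor p2) \land (p1 \lor p2)   (double negation)

(p3 \lor p2) \land (p1 \lor p2)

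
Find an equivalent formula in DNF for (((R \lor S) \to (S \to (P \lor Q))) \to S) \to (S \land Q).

(((R \lor S) \to (S \to (P \lor Q))) \to S) \to (S \land Q)
≡ \lnot (((R \lor S) \to (S \to (P \lor Q))) \to S) \lor (S \land Q)
≡ \lnot (\lnot ((R \lor S) \to (S \to (P \lor Q))) \lor S) \lor (S \land Q)
≡ \lnot (\lnot (\lnot (R \lor S) \lor (S \to (P \lor Q))) \lor S) \lor (S \land Q)
≡ \lnot (\lnot (\lnot (R \lor S) \lor \lnot S \lor P \lor Q) \lor S) \lor (S \land Q)
≡ (\lnot \lnot (\lnot (R \lor S) \lor \lnot S \lor P \lor Q) \land \lnot S) \lor (S \land Q)
≡ ((\lnot (R \lor S) \lor \lnot S \lor P \lor Q) \land \lnot S) \lor (S \land Q)
≡ (((\lnot R \land \lnot S) \lor \lnot S \lor P \lor Q) \land \lnot S) \lor (S \land Q)
≡ (\lnot R \land \lnot S \land \lnot S) \lor (\lnot S \land \lnot S) \lor (P \land \lnot S) \lor (Q \land \lnot S) \lor (S \land Q)
≡ \lnot S \lor (S \land Q)

\lnot S \lor (S \land Q)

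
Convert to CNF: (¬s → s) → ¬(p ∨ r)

(¬s ∨ ¬p) ∧ (¬s ∨ ¬r)

(¬s → s) → ¬(p ∨ r)
⇔ ¬(¬s → s) ∨ ¬(p ∨ r)   [eliminate →]
⇔ ¬(¬¬s ∨ s) ∨ ¬(p ∨ r)   [eliminate →]
⇔ ¬¬¬s ∧ ¬s ∨ ¬(p ∨ r)   [De Morgan]
⇔ ¬s ∧ ¬s ∨ ¬(p ∨ r)   [double negation]
⇔ ¬s ∧ ¬s ∨ ¬p ∧ ¬r   [De Morgan]
⇔ (¬s ∨ ¬p) ∧ (¬s ∨ ¬r) ∧ (¬s ∨ ¬p) ∧ (¬s ∨ ¬r)   [distribute ∨ over ∧]
⇔ (¬s ∨ ¬p) ∧ (¬s ∨ ¬r)   [simplify]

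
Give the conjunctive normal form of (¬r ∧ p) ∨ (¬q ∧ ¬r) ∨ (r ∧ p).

(¬r ∧ p) ∨ (¬q ∧ ¬r) ∨ (r ∧ p)
≡ (¬r ∨ ¬q ∨ r) ∧ (¬r ∨ ¬q ∨ p) ∧ (¬r ∨ ¬r ∨ r) ∧ (¬r ∨ ¬r ∨ p) ∧ (p ∨ ¬q ∨ r) ∧ (p ∨ ¬q ∨ p) ∧ (p ∨ ¬r ∨ r) ∧ (p ∨ ¬r ∨ p)   (distribute ∨ over ∧)
≡ (¬r ∨ p) ∧ (p ∨ ¬q)   (simplify)

(¬r ∨ p) ∧ (p ∨ ¬q)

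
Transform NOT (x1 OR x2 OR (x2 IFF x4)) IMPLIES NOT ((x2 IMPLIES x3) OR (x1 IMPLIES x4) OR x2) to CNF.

x1 OR x2 OR NOT x4

NOT (x1 OR x2 OR (x2 IFF x4)) IMPLIES NOT ((x2 IMPLIES x3) OR (x1 IMPLIES x4) OR x2)
= NOT NOT (x1 OR x2 OR (x2 IFF x4)) OR NOT ((x2 IMPLIES x3) OR (x1 IMPLIES x4) OR x2)   [eliminate IMPLIES]
= NOT NOT (x1 OR x2 OR ((x2 IMPLIES x4) AND (x4 IMPLIES x2))) OR NOT ((x2 IMPLIES x3) OR (x1 IMPLIES x4) OR x2)   [eliminate IFF]
= NOT NOT (x1 OR x2 OR ((NOT x2 OR x4) AND (x4 IMPLIES x2))) OR NOT ((x2 IMPLIES x3) OR (x1 IMPLIES x4) OR x2)   [eliminate IMPLIES]
= NOT NOT (x1 OR x2 OR ((NOT x2 OR x4) AND (NOT x4 OR x2))) OR NOT ((x2 IMPLIES x3) OR (x1 IMPLIES x4) OR x2)   [eliminate IMPLIES]
= NOT NOT (x1 OR x2 OR ((NOT x2 OR x4) AND (NOT x4 OR x2))) OR NOT (NOT x2 OR x3 OR (x1 IMPLIES x4) OR x2)   [eliminate IMPLIES]
= NOT NOT (x1 OR x2 OR ((NOT x2 OR x4) AND (NOT x4 OR x2))) OR NOT (NOT x2 OR x3 OR NOT x1 OR x4 OR x2)   [eliminate IMPLIES]
= x1 OR x2 OR ((NOT x2 OR x4) AND (NOT x4 OR x2)) OR NOT (NOT x2 OR x3 OR NOT x1 OR x4 OR x2)   [double negation]
= x1 OR x2 OR ((NOT x2 OR x4) AND (NOT x4 OR x2)) OR (NOT NOT x2 AND NOT x3 AND NOT NOT x1 AND NOT x4 AND NOT x2)   [De Morgan]
= x1 OR x2 OR ((NOT x2 OR x4) AND (NOT x4 OR x2)) OR (x2 AND NOT x3 AND NOT NOT x1 AND NOT x4 AND NOT x2)   [double negation]
= x1 OR x2 OR ((NOT x2 OR x4) AND (NOT x4 OR x2)) OR (x2 AND NOT x3 AND x1 AND NOT x4 AND NOT x2)   [double negation]
= (x1 OR x2 OR NOT x2 OR x4 OR x2) AND (x1 OR x2 OR NOT x2 OR x4 OR NOT x3) AND (x1 OR x2 OR NOT x2 OR x4 OR x1) AND (x1 OR x2 OR NOT x2 OR x4 OR NOT x4) AND (x1 OR x2 OR NOT x2 OR x4 OR NOT x2) AND (x1 OR x2 OR NOT x4 OR x2 OR x2) AND (x1 OR x2 OR NOT x4 OR x2 OR NOT x3) AND (x1 OR x2 OR NOT x4 OR x2 OR x1) AND (x1 OR x2 OR NOT x4 OR x2 OR NOT x4) AND (x1 OR x2 OR NOT x4 OR x2 OR NOT x2)   [distribute OR over AND]
= x1 OR x2 OR NOT x4   [simplify]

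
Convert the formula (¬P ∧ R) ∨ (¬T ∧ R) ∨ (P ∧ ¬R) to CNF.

(¬P ∧ R) ∨ (¬T ∧ R) ∨ (P ∧ ¬R)
≡ (¬P ∨ ¬T ∨ P) ∧ (¬P ∨ ¬T ∨ ¬R) ∧ (¬P ∨ R ∨ P) ∧ (¬P ∨ R ∨ ¬R) ∧ (R ∨ ¬T ∨ P) ∧ (R ∨ ¬T ∨ ¬R) ∧ (R ∨ R ∨ P) ∧ (R ∨ R ∨ ¬R)   [distribute ∨ over ∧]
≡ (¬P ∨ ¬T ∨ ¬R) ∧ (R ∨ P)   [simplify]

(¬P ∨ ¬T ∨ ¬R) ∧ (R ∨ P)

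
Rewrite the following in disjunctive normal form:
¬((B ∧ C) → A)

¬((B ∧ C) → A)
= ¬(¬(B ∧ C) ∨ A)   — eliminate →
= ¬¬(B ∧ C) ∧ ¬A   — De Morgan
= B ∧ C ∧ ¬A   — double negation

B ∧ C ∧ ¬A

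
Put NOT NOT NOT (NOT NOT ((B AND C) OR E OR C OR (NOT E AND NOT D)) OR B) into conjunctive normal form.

NOT NOT NOT (NOT NOT ((B AND C) OR E OR C OR (NOT E AND NOT D)) OR B)
= NOT (NOT NOT ((B AND C) OR E OR C OR (NOT E AND NOT D)) OR B)   [double negation]
= NOT NOT NOT ((B AND C) OR E OR C OR (NOT E AND NOT D)) AND NOT B   [De Morgan]
= NOT ((B AND C) OR E OR C OR (NOT E AND NOT D)) AND NOT B   [double negation]
= NOT (B AND C) AND NOT E AND NOT C AND NOT (NOT E AND NOT D) AND NOT B   [De Morgan]
= (NOT B OR NOT C) AND NOT E AND NOT C AND NOT (NOT E AND NOT D) AND NOT B   [De Morgan]
= (NOT B OR NOT C) AND NOT E AND NOT C AND (NOT NOT E OR NOT NOT D) AND NOT B   [De Morgan]
= (NOT B OR NOT C) AND NOT E AND NOT C AND (E OR NOT NOT D) AND NOT B   [double negation]
= (NOT B OR NOT C) AND NOT E AND NOT C AND (E OR D) AND NOT B   [double negation]
= NOT E AND NOT C AND (E OR D) AND NOT B   [simplify]

NOT E AND NOT C AND (E OR D) AND NOT B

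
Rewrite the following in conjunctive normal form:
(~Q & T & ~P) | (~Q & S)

(~Q & T & ~P) | (~Q & S)
≡ (~Q | ~Q) & (~Q | S) & (T | ~Q) & (T | S) & (~P | ~Q) & (~P | S)   [distribute | over &]
≡ ~Q & (T | S) & (~P | S)   [simplify]

~Q & (T | S) & (~P | S)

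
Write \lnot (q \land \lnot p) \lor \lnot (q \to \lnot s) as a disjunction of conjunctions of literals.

\lnot (q \land \lnot p) \lor \lnot (q \to \lnot s)
= \lnot (q \land \lnot p) \lor \lnot (\lnot q \lor \lnot s)   [eliminate \to]
= \lnot q \lor \lnot \lnot p \lor \lnot (\lnot q \lor \lnot s)   [De Morgan]
= \lnot q \lor p \lor \lnot (\lnot q \lor \lnot s)   [double negation]
= \lnot q \lor p \lor (\lnot \lnot q \land \lnot \lnot s)   [De Morgan]
= \lnot q \lor p \lor (q \land \lnot \lnot s)   [double negation]
= \lnot q \lor p \lor (q \land s)   [double negation]

\lnot q \lor p \lor (q \land s)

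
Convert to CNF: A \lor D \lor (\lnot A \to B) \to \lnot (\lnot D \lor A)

A \lor D \lor (\lnot A \to B) \to \lnot (\lnot D \lor A)
= \lnot (A \lor D \lor (\lnot A \to B)) \lor \lnot (\lnot D \lor A)   [eliminate \to]
= \lnot (A \lor D \lor \lnot \lnot A \lor B) \lor \lnot (\lnot D \lor A)   [eliminate \to]
= \lnot A \land \lnot D \land \lnot \lnot \lnot A \land \lnot B \lor \lnot (\lnot D \lor A)   [De Morgan]
= \lnot A \land \lnot D \land \lnot A \land \lnot B \lor \lnot (\lnot D \lor A)   [double negation]
= \lnot A \land \lnot D \land \lnot A \land \lnot B \lor \lnot \lnot D \land \lnot A   [De Morgan]
= \lnot A \land \lnot D \land \lnot A \land \lnot B \lor D \land \lnot A   [double negation]
= (\lnot A \lor D) \land (\lnot A \lor \lnot A) \land (\lnot D \lor D) \land (\lnot D \lor \lnot A) \land (\lnot A \lor D) \land (\lnot A \lor \lnot A) \land (\lnot B \lor D) \land (\lnot B \lor \lnot A)   [distribute \lor over \land]
= \lnot A \land (\lnot B \lor D)   [simplify]

\lnot A \land (\lnot B \lor D)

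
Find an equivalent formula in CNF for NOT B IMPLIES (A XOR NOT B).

NOT B IMPLIES (A XOR NOT B)
≡ NOT NOT B OR (A XOR NOT B)   [eliminate IMPLIES]
≡ NOT NOT B OR ((A OR NOT B) AND NOT (A AND NOT B))   [expand XOR]
≡ B OR ((A OR NOT B) AND NOT (A AND NOT B))   [double negation]
≡ B OR ((A OR NOT B) AND (NOT A OR NOT NOT B))   [De Morgan]
≡ B OR ((A OR NOT B) AND (NOT A OR B))   [double negation]
≡ (B OR A OR NOT B) AND (B OR NOT A OR B)   [distribute OR over AND]
≡ B OR NOT A   [simplify]

B OR NOT A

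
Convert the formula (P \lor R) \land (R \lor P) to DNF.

(P \lor R) \land (R \lor P)
≡ (P \land R) \lor (P \land P) \lor (R \land R) \lor (R \land P)   [distribute \land over \lor]
≡ P \lor R   [simplify]

P \lor R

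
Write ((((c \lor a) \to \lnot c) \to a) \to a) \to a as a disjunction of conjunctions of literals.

(c \land \lnot a) \lor a

((((c \lor a) \to \lnot c) \to a) \to a) \to a
= \lnot ((((c \lor a) \to \lnot c) \to a) \to a) \lor a   (eliminate \to)
= \lnot (\lnot (((c \lor a) \to \lnot c) \to a) \lor a) \lor a   (eliminate \to)
= \lnot (\lnot (\lnot ((c \lor a) \to \lnot c) \lor a) \lor a) \lor a   (eliminate \to)
= \lnot (\lnot (\lnot (\lnot (c \lor a) \lor \lnot c) \lor a) \lor a) \lor a   (eliminate \to)
= (\lnot \lnot (\lnot (\lnot (c \lor a) \lor \lnot c) \lor a) \land \lnot a) \lor a   (De Morgan)
= ((\lnot (\lnot (c \lor a) \lor \lnot c) \lor a) \land \lnot a) \lor a   (double negation)
= (((\lnot \lnot (c \lor a) \land \lnot \lnot c) \lor a) \land \lnot a) \lor a   (De Morgan)
= ((((c \lor a) \land \lnot \lnot c) \lor a) \land \lnot a) \lor a   (double negation)
= ((((c \lor a) \land c) \lor a) \land \lnot a) \lor a   (double negation)
= (c \land c \land \lnot a) \lor (a \land c \land \lnot a) \lor (a \land \lnot a) \lor a   (distribute \land over \lor)
= (c \land \lnot a) \lor a   (simplify)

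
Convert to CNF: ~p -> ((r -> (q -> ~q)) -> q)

~p -> ((r -> (q -> ~q)) -> q)
= ~~p | ((r -> (q -> ~q)) -> q)   (eliminate ->)
= ~~p | ~(r -> (q -> ~q)) | q   (eliminate ->)
= ~~p | ~(~r | (q -> ~q)) | q   (eliminate ->)
= ~~p | ~(~r | ~q | ~q) | q   (eliminate ->)
= p | ~(~r | ~q | ~q) | q   (double negation)
= p | (~~r & ~~q & ~~q) | q   (De Morgan)
= p | (r & ~~q & ~~q) | q   (double negation)
= p | (r & q & ~~q) | q   (double negation)
= p | (r & q & q) | q   (double negation)
= (p | r | q) & (p | q | q) & (p | q | q)   (distribute | over &)
= p | q   (simplify)

p | q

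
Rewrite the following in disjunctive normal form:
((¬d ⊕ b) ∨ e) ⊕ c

(¬d ∧ ¬b ∧ ¬c) ∨ (d ∧ b ∧ ¬c) ∨ (e ∧ ¬c) ∨ (d ∧ ¬b ∧ ¬e ∧ c) ∨ (b ∧ ¬d ∧ ¬e ∧ c)

((¬d ⊕ b) ∨ e) ⊕ c
⇔ (((¬d ⊕ b) ∨ e) ∧ ¬c) ∨ (¬((¬d ⊕ b) ∨ e) ∧ c)   — expand ⊕
⇔ (((¬d ∧ ¬b) ∨ (¬¬d ∧ b) ∨ e) ∧ ¬c) ∨ (¬((¬d ⊕ b) ∨ e) ∧ c)   — expand ⊕
⇔ (((¬d ∧ ¬b) ∨ (¬¬d ∧ b) ∨ e) ∧ ¬c) ∨ (¬((¬d ∧ ¬b) ∨ (¬¬d ∧ b) ∨ e) ∧ c)   — expand ⊕
⇔ (((¬d ∧ ¬b) ∨ (d ∧ b) ∨ e) ∧ ¬c) ∨ (¬((¬d ∧ ¬b) ∨ (¬¬d ∧ b) ∨ e) ∧ c)   — double negation
⇔ (((¬d ∧ ¬b) ∨ (d ∧ b) ∨ e) ∧ ¬c) ∨ (¬(¬d ∧ ¬b) ∧ ¬(¬¬d ∧ b) ∧ ¬e ∧ c)   — De Morgan
⇔ (((¬d ∧ ¬b) ∨ (d ∧ b) ∨ e) ∧ ¬c) ∨ ((¬¬d ∨ ¬¬b) ∧ ¬(¬¬d ∧ b) ∧ ¬e ∧ c)   — De Morgan
⇔ (((¬d ∧ ¬b) ∨ (d ∧ b) ∨ e) ∧ ¬c) ∨ ((d ∨ ¬¬b) ∧ ¬(¬¬d ∧ b) ∧ ¬e ∧ c)   — double negation
⇔ (((¬d ∧ ¬b) ∨ (d ∧ b) ∨ e) ∧ ¬c) ∨ ((d ∨ b) ∧ ¬(¬¬d ∧ b) ∧ ¬e ∧ c)   — double negation
⇔ (((¬d ∧ ¬b) ∨ (d ∧ b) ∨ e) ∧ ¬c) ∨ ((d ∨ b) ∧ (¬¬¬d ∨ ¬b) ∧ ¬e ∧ c)   — De Morgan
⇔ (((¬d ∧ ¬b) ∨ (d ∧ b) ∨ e) ∧ ¬c) ∨ ((d ∨ b) ∧ (¬d ∨ ¬b) ∧ ¬e ∧ c)   — double negation
⇔ (¬d ∧ ¬b ∧ ¬c) ∨ (d ∧ b ∧ ¬c) ∨ (e ∧ ¬c) ∨ (d ∧ ¬d ∧ ¬e ∧ c) ∨ (d ∧ ¬b ∧ ¬e ∧ c) ∨ (b ∧ ¬d ∧ ¬e ∧ c) ∨ (b ∧ ¬b ∧ ¬e ∧ c)   — distribute ∧ over ∨
⇔ (¬d ∧ ¬b ∧ ¬c) ∨ (d ∧ b ∧ ¬c) ∨ (e ∧ ¬c) ∨ (d ∧ ¬b ∧ ¬e ∧ c) ∨ (b ∧ ¬d ∧ ¬e ∧ c)   — simplify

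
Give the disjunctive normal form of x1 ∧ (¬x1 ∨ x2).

x1 ∧ x2

x1 ∧ (¬x1 ∨ x2)
≡ (x1 ∧ ¬x1) ∨ (x1 ∧ x2)   [distribute ∧ over ∨]
≡ x1 ∧ x2   [simplify]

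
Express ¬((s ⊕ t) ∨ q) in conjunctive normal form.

¬((s ⊕ t) ∨ q)
≡ ¬(((s ∨ t) ∧ ¬(s ∧ t)) ∨ q)   [expand ⊕]
≡ ¬((s ∨ t) ∧ ¬(s ∧ t)) ∧ ¬q   [De Morgan]
≡ (¬(s ∨ t) ∨ ¬¬(s ∧ t)) ∧ ¬q   [De Morgan]
≡ ((¬s ∧ ¬t) ∨ ¬¬(s ∧ t)) ∧ ¬q   [De Morgan]
≡ ((¬s ∧ ¬t) ∨ (s ∧ t)) ∧ ¬q   [double negation]
≡ (¬s ∨ s) ∧ (¬s ∨ t) ∧ (¬t ∨ s) ∧ (¬t ∨ t) ∧ ¬q   [distribute ∨ over ∧]
≡ (¬s ∨ t) ∧ (¬t ∨ s) ∧ ¬q   [simplify]

(¬s ∨ t) ∧ (¬t ∨ s) ∧ ¬q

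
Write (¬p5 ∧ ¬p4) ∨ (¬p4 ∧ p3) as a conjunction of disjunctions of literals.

(¬p5 ∨ p3) ∧ ¬p4

(¬p5 ∧ ¬p4) ∨ (¬p4 ∧ p3)
≡ (¬p5 ∨ ¬p4) ∧ (¬p5 ∨ p3) ∧ (¬p4 ∨ ¬p4) ∧ (¬p4 ∨ p3)
≡ (¬p5 ∨ p3) ∧ ¬p4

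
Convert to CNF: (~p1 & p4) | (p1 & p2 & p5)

(~p1 | p2) & (~p1 | p5) & (p4 | p1) & (p4 | p2) & (p4 | p5)

(~p1 & p4) | (p1 & p2 & p5)
≡ (~p1 | p1) & (~p1 | p2) & (~p1 | p5) & (p4 | p1) & (p4 | p2) & (p4 | p5)   [distribute | over &]
≡ (~p1 | p2) & (~p1 | p5) & (p4 | p1) & (p4 | p2) & (p4 | p5)   [simplify]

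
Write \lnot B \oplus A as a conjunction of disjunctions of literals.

(\lnot B \lor A) \land (B \lor \lnot A)

\lnot B \oplus A
⇔ (\lnot B \lor A) \land \lnot (\lnot B \land A)   — expand \oplus
⇔ (\lnot B \lor A) \land (\lnot \lnot B \lor \lnot A)   — De Morgan
⇔ (\lnot B \lor A) \land (B \lor \lnot A)   — double negation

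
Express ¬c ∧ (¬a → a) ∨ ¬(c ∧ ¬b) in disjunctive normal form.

¬c ∧ (¬a → a) ∨ ¬(c ∧ ¬b)
≡ ¬c ∧ (¬¬a ∨ a) ∨ ¬(c ∧ ¬b)
≡ ¬c ∧ (a ∨ a) ∨ ¬(c ∧ ¬b)
≡ ¬c ∧ (a ∨ a) ∨ ¬c ∨ ¬¬b
≡ ¬c ∧ (a ∨ a) ∨ ¬c ∨ b
≡ ¬c ∧ a ∨ ¬c ∧ a ∨ ¬c ∨ b
≡ ¬c ∨ b

¬c ∨ b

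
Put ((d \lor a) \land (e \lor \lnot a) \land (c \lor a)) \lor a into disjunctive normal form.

((d \lor a) \land (e \lor \lnot a) \land (c \lor a)) \lor a
≡ (d \land e \land c) \lor (d \land e \land a) \lor (d \land \lnot a \land c) \lor (d \land \lnot a \land a) \lor (a \land e \land c) \lor (a \land e \land a) \lor (a \land \lnot a \land c) \lor (a \land \lnot a \land a) \lor a   — distribute \land over \lor
≡ (d \land e \land c) \lor (d \land \lnot a \land c) \lor a   — simplify

(d \land e \land c) \lor (d \land \lnot a \land c) \lor a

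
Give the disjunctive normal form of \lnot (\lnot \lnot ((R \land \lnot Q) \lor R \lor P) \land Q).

\lnot (\lnot \lnot ((R \land \lnot Q) \lor R \lor P) \land Q)
≡ \lnot \lnot \lnot ((R \land \lnot Q) \lor R \lor P) \lor \lnot Q   [De Morgan]
≡ \lnot ((R \land \lnot Q) \lor R \lor P) \lor \lnot Q   [double negation]
≡ (\lnot (R \land \lnot Q) \land \lnot R \land \lnot P) \lor \lnot Q   [De Morgan]
≡ ((\lnot R \lor \lnot \lnot Q) \land \lnot R \land \lnot P) \lor \lnot Q   [De Morgan]
≡ ((\lnot R \lor Q) \land \lnot R \land \lnot P) \lor \lnot Q   [double negation]
≡ (\lnot R \land \lnot R \land \lnot P) \lor (Q \land \lnot R \land \lnot P) \lor \lnot Q   [distribute \land over \lor]
≡ (\lnot R \land \lnot P) \lor \lnot Q   [simplify]

(\lnot R \land \lnot P) \lor \lnot Q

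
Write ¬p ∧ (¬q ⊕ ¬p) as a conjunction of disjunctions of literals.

¬p ∧ (¬q ⊕ ¬p)
≡ ¬p ∧ (¬q ∨ ¬p) ∧ ¬(¬q ∧ ¬p)   — expand ⊕
≡ ¬p ∧ (¬q ∨ ¬p) ∧ (¬¬q ∨ ¬¬p)   — De Morgan
≡ ¬p ∧ (¬q ∨ ¬p) ∧ (q ∨ ¬¬p)   — double negation
≡ ¬p ∧ (¬q ∨ ¬p) ∧ (q ∨ p)   — double negation
≡ ¬p ∧ (q ∨ p)   — simplify

¬p ∧ (q ∨ p)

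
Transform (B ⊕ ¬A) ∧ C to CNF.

(B ⊕ ¬A) ∧ C
⇔ (B ∨ ¬A) ∧ ¬(B ∧ ¬A) ∧ C   (expand ⊕)
⇔ (B ∨ ¬A) ∧ (¬B ∨ ¬¬A) ∧ C   (De Morgan)
⇔ (B ∨ ¬A) ∧ (¬B ∨ A) ∧ C   (double negation)

(B ∨ ¬A) ∧ (¬B ∨ A) ∧ C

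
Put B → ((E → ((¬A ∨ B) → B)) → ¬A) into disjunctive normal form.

B → ((E → ((¬A ∨ B) → B)) → ¬A)
= ¬B ∨ ((E → ((¬A ∨ B) → B)) → ¬A)
= ¬B ∨ ¬(E → ((¬A ∨ B) → B)) ∨ ¬A
= ¬B ∨ ¬(¬E ∨ ((¬A ∨ B) → B)) ∨ ¬A
= ¬B ∨ ¬(¬E ∨ ¬(¬A ∨ B) ∨ B) ∨ ¬A
= ¬B ∨ (¬¬E ∧ ¬¬(¬A ∨ B) ∧ ¬B) ∨ ¬A
= ¬B ∨ (E ∧ ¬¬(¬A ∨ B) ∧ ¬B) ∨ ¬A
= ¬B ∨ (E ∧ (¬A ∨ B) ∧ ¬B) ∨ ¬A
= ¬B ∨ (E ∧ ¬A ∧ ¬B) ∨ (E ∧ B ∧ ¬B) ∨ ¬A
= ¬B ∨ ¬A

¬B ∨ ¬A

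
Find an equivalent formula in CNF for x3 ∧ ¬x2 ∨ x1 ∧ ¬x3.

(x3 ∨ x1) ∧ (¬x2 ∨ x1) ∧ (¬x2 ∨ ¬x3)

x3 ∧ ¬x2 ∨ x1 ∧ ¬x3
⇔ (x3 ∨ x1) ∧ (x3 ∨ ¬x3) ∧ (¬x2 ∨ x1) ∧ (¬x2 ∨ ¬x3)   [distribute ∨ over ∧]
⇔ (x3 ∨ x1) ∧ (¬x2 ∨ x1) ∧ (¬x2 ∨ ¬x3)   [simplify]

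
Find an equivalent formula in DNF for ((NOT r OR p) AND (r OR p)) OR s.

((NOT r OR p) AND (r OR p)) OR s
⇔ (NOT r AND r) OR (NOT r AND p) OR (p AND r) OR (p AND p) OR s   — distribute AND over OR
⇔ p OR s   — simplify

p OR s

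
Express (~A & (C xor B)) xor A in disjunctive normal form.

(~A & C & ~B) | (~A & ~C & B) | A

(~A & (C xor B)) xor A
≡ (~A & (C xor B) & ~A) | (~(~A & (C xor B)) & A)   [expand xor]
≡ (~A & ((C & ~B) | (~C & B)) & ~A) | (~(~A & (C xor B)) & A)   [expand xor]
≡ (~A & ((C & ~B) | (~C & B)) & ~A) | (~(~A & ((C & ~B) | (~C & B))) & A)   [expand xor]
≡ (~A & ((C & ~B) | (~C & B)) & ~A) | ((~~A | ~((C & ~B) | (~C & B))) & A)   [De Morgan]
≡ (~A & ((C & ~B) | (~C & B)) & ~A) | ((A | ~((C & ~B) | (~C & B))) & A)   [double negation]
≡ (~A & ((C & ~B) | (~C & B)) & ~A) | ((A | (~(C & ~B) & ~(~C & B))) & A)   [De Morgan]
≡ (~A & ((C & ~B) | (~C & B)) & ~A) | ((A | ((~C | ~~B) & ~(~C & B))) & A)   [De Morgan]
≡ (~A & ((C & ~B) | (~C & B)) & ~A) | ((A | ((~C | B) & ~(~C & B))) & A)   [double negation]
≡ (~A & ((C & ~B) | (~C & B)) & ~A) | ((A | ((~C | B) & (~~C | ~B))) & A)   [De Morgan]
≡ (~A & ((C & ~B) | (~C & B)) & ~A) | ((A | ((~C | B) & (C | ~B))) & A)   [double negation]
≡ (~A & C & ~B & ~A) | (~A & ~C & B & ~A) | (A & A) | (~C & C & A) | (~C & ~B & A) | (B & C & A) | (B & ~B & A)   [distribute & over |]
≡ (~A & C & ~B) | (~A & ~C & B) | A   [simplify]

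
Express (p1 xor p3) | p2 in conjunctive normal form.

(p1 | p3 | p2) & (~p1 | ~p3 | p2)

(p1 xor p3) | p2
= ((p1 | p3) & ~(p1 & p3)) | p2
= ((p1 | p3) & (~p1 | ~p3)) | p2
= (p1 | p3 | p2) & (~p1 | ~p3 | p2)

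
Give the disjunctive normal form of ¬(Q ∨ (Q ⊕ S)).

¬(Q ∨ (Q ⊕ S))
= ¬(Q ∨ (Q ∧ ¬S) ∨ (¬Q ∧ S))
= ¬Q ∧ ¬(Q ∧ ¬S) ∧ ¬(¬Q ∧ S)
= ¬Q ∧ (¬Q ∨ ¬¬S) ∧ ¬(¬Q ∧ S)
= ¬Q ∧ (¬Q ∨ S) ∧ ¬(¬Q ∧ S)
= ¬Q ∧ (¬Q ∨ S) ∧ (¬¬Q ∨ ¬S)
= ¬Q ∧ (¬Q ∨ S) ∧ (Q ∨ ¬S)
= (¬Q ∧ ¬Q ∧ Q) ∨ (¬Q ∧ ¬Q ∧ ¬S) ∨ (¬Q ∧ S ∧ Q) ∨ (¬Q ∧ S ∧ ¬S)
= ¬Q ∧ ¬S

¬Q ∧ ¬S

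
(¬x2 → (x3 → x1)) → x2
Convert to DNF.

¬x2 ∧ x3 ∧ ¬x1 ∨ x2

(¬x2 → (x3 → x1)) → x2
= ¬(¬x2 → (x3 → x1)) ∨ x2
= ¬(¬¬x2 ∨ (x3 → x1)) ∨ x2
= ¬(¬¬x2 ∨ ¬x3 ∨ x1) ∨ x2
= ¬¬¬x2 ∧ ¬¬x3 ∧ ¬x1 ∨ x2
= ¬x2 ∧ ¬¬x3 ∧ ¬x1 ∨ x2
= ¬x2 ∧ x3 ∧ ¬x1 ∨ x2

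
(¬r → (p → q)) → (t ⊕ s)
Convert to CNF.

(¬r ∨ t ∨ s) ∧ (¬r ∨ ¬t ∨ ¬s) ∧ (p ∨ t ∨ s) ∧ (p ∨ ¬t ∨ ¬s) ∧ (¬q ∨ t ∨ s) ∧ (¬q ∨ ¬t ∨ ¬s)

(¬r → (p → q)) → (t ⊕ s)
≡ ¬(¬r → (p → q)) ∨ (t ⊕ s)   — eliminate →
≡ ¬(¬¬r ∨ (p → q)) ∨ (t ⊕ s)   — eliminate →
≡ ¬(¬¬r ∨ ¬p ∨ q) ∨ (t ⊕ s)   — eliminate →
≡ ¬(¬¬r ∨ ¬p ∨ q) ∨ ((t ∨ s) ∧ ¬(t ∧ s))   — expand ⊕
≡ (¬¬¬r ∧ ¬¬p ∧ ¬q) ∨ ((t ∨ s) ∧ ¬(t ∧ s))   — De Morgan
≡ (¬r ∧ ¬¬p ∧ ¬q) ∨ ((t ∨ s) ∧ ¬(t ∧ s))   — double negation
≡ (¬r ∧ p ∧ ¬q) ∨ ((t ∨ s) ∧ ¬(t ∧ s))   — double negation
≡ (¬r ∧ p ∧ ¬q) ∨ ((t ∨ s) ∧ (¬t ∨ ¬s))   — De Morgan
≡ (¬r ∨ t ∨ s) ∧ (¬r ∨ ¬t ∨ ¬s) ∧ (p ∨ t ∨ s) ∧ (p ∨ ¬t ∨ ¬s) ∧ (¬q ∨ t ∨ s) ∧ (¬q ∨ ¬t ∨ ¬s)   — distribute ∨ over ∧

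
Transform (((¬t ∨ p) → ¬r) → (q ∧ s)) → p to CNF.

(t ∨ ¬r ∨ p) ∧ (¬q ∨ ¬s ∨ p)

(((¬t ∨ p) → ¬r) → (q ∧ s)) → p
⇔ ¬(((¬t ∨ p) → ¬r) → (q ∧ s)) ∨ p
⇔ ¬(¬((¬t ∨ p) → ¬r) ∨ (q ∧ s)) ∨ p
⇔ ¬(¬(¬(¬t ∨ p) ∨ ¬r) ∨ (q ∧ s)) ∨ p
⇔ (¬¬(¬(¬t ∨ p) ∨ ¬r) ∧ ¬(q ∧ s)) ∨ p
⇔ ((¬(¬t ∨ p) ∨ ¬r) ∧ ¬(q ∧ s)) ∨ p
⇔ (((¬¬t ∧ ¬p) ∨ ¬r) ∧ ¬(q ∧ s)) ∨ p
⇔ (((t ∧ ¬p) ∨ ¬r) ∧ ¬(q ∧ s)) ∨ p
⇔ (((t ∧ ¬p) ∨ ¬r) ∧ (¬q ∨ ¬s)) ∨ p
⇔ (t ∨ ¬r ∨ p) ∧ (¬p ∨ ¬r ∨ p) ∧ (¬q ∨ ¬s ∨ p)
⇔ (t ∨ ¬r ∨ p) ∧ (¬q ∨ ¬s ∨ p)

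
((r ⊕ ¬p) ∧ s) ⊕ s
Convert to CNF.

s ∧ (¬r ∨ ¬p ∨ ¬s) ∧ (p ∨ r ∨ ¬s)

((r ⊕ ¬p) ∧ s) ⊕ s
≡ (((r ⊕ ¬p) ∧ s) ∨ s) ∧ ¬((r ⊕ ¬p) ∧ s ∧ s)   [expand ⊕]
≡ (((r ∨ ¬p) ∧ ¬(r ∧ ¬p) ∧ s) ∨ s) ∧ ¬((r ⊕ ¬p) ∧ s ∧ s)   [expand ⊕]
≡ (((r ∨ ¬p) ∧ ¬(r ∧ ¬p) ∧ s) ∨ s) ∧ ¬((r ∨ ¬p) ∧ ¬(r ∧ ¬p) ∧ s ∧ s)   [expand ⊕]
≡ (((r ∨ ¬p) ∧ (¬r ∨ ¬¬p) ∧ s) ∨ s) ∧ ¬((r ∨ ¬p) ∧ ¬(r ∧ ¬p) ∧ s ∧ s)   [De Morgan]
≡ (((r ∨ ¬p) ∧ (¬r ∨ p) ∧ s) ∨ s) ∧ ¬((r ∨ ¬p) ∧ ¬(r ∧ ¬p) ∧ s ∧ s)   [double negation]
≡ (((r ∨ ¬p) ∧ (¬r ∨ p) ∧ s) ∨ s) ∧ (¬(r ∨ ¬p) ∨ ¬¬(r ∧ ¬p) ∨ ¬s ∨ ¬s)   [De Morgan]
≡ (((r ∨ ¬p) ∧ (¬r ∨ p) ∧ s) ∨ s) ∧ ((¬r ∧ ¬¬p) ∨ ¬¬(r ∧ ¬p) ∨ ¬s ∨ ¬s)   [De Morgan]
≡ (((r ∨ ¬p) ∧ (¬r ∨ p) ∧ s) ∨ s) ∧ ((¬r ∧ p) ∨ ¬¬(r ∧ ¬p) ∨ ¬s ∨ ¬s)   [double negation]
≡ (((r ∨ ¬p) ∧ (¬r ∨ p) ∧ s) ∨ s) ∧ ((¬r ∧ p) ∨ (r ∧ ¬p) ∨ ¬s ∨ ¬s)   [double negation]
≡ (r ∨ ¬p ∨ s) ∧ (¬r ∨ p ∨ s) ∧ (s ∨ s) ∧ (¬r ∨ r ∨ ¬s ∨ ¬s) ∧ (¬r ∨ ¬p ∨ ¬s ∨ ¬s) ∧ (p ∨ r ∨ ¬s ∨ ¬s) ∧ (p ∨ ¬p ∨ ¬s ∨ ¬s)   [distribute ∨ over ∧]
≡ s ∧ (¬r ∨ ¬p ∨ ¬s) ∧ (p ∨ r ∨ ¬s)   [simplify]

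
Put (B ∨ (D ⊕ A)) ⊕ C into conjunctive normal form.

(B ∨ (D ⊕ A)) ⊕ C
⇔ (B ∨ (D ⊕ A) ∨ C) ∧ ¬((B ∨ (D ⊕ A)) ∧ C)   [expand ⊕]
⇔ (B ∨ (D ∨ A) ∧ ¬(D ∧ A) ∨ C) ∧ ¬((B ∨ (D ⊕ A)) ∧ C)   [expand ⊕]
⇔ (B ∨ (D ∨ A) ∧ ¬(D ∧ A) ∨ C) ∧ ¬((B ∨ (D ∨ A) ∧ ¬(D ∧ A)) ∧ C)   [expand ⊕]
⇔ (B ∨ (D ∨ A) ∧ (¬D ∨ ¬A) ∨ C) ∧ ¬((B ∨ (D ∨ A) ∧ ¬(D ∧ A)) ∧ C)   [De Morgan]
⇔ (B ∨ (D ∨ A) ∧ (¬D ∨ ¬A) ∨ C) ∧ (¬(B ∨ (D ∨ A) ∧ ¬(D ∧ A)) ∨ ¬C)   [De Morgan]
⇔ (B ∨ (D ∨ A) ∧ (¬D ∨ ¬A) ∨ C) ∧ (¬B ∧ ¬((D ∨ A) ∧ ¬(D ∧ A)) ∨ ¬C)   [De Morgan]
⇔ (B ∨ (D ∨ A) ∧ (¬D ∨ ¬A) ∨ C) ∧ (¬B ∧ (¬(D ∨ A) ∨ ¬¬(D ∧ A)) ∨ ¬C)   [De Morgan]
⇔ (B ∨ (D ∨ A) ∧ (¬D ∨ ¬A) ∨ C) ∧ (¬B ∧ (¬D ∧ ¬A ∨ ¬¬(D ∧ A)) ∨ ¬C)   [De Morgan]
⇔ (B ∨ (D ∨ A) ∧ (¬D ∨ ¬A) ∨ C) ∧ (¬B ∧ (¬D ∧ ¬A ∨ D ∧ A) ∨ ¬C)   [double negation]
⇔ (B ∨ D ∨ A ∨ C) ∧ (B ∨ ¬D ∨ ¬A ∨ C) ∧ (¬B ∨ ¬C) ∧ (¬D ∨ D ∨ ¬C) ∧ (¬D ∨ A ∨ ¬C) ∧ (¬A ∨ D ∨ ¬C) ∧ (¬A ∨ A ∨ ¬C)   [distribute ∨ over ∧]
⇔ (B ∨ D ∨ A ∨ C) ∧ (B ∨ ¬D ∨ ¬A ∨ C) ∧ (¬B ∨ ¬C) ∧ (¬D ∨ A ∨ ¬C) ∧ (¬A ∨ D ∨ ¬C)   [simplify]

(B ∨ D ∨ A ∨ C) ∧ (B ∨ ¬D ∨ ¬A ∨ C) ∧ (¬B ∨ ¬C) ∧ (¬D ∨ A ∨ ¬C) ∧ (¬A ∨ D ∨ ¬C)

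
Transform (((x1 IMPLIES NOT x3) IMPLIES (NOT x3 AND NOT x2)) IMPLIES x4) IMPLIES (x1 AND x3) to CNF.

(x1 OR NOT x3) AND (x1 OR NOT x2) AND (x3 OR NOT x2) AND (NOT x4 OR x1) AND (NOT x4 OR x3)

(((x1 IMPLIES NOT x3) IMPLIES (NOT x3 AND NOT x2)) IMPLIES x4) IMPLIES (x1 AND x3)
≡ NOT (((x1 IMPLIES NOT x3) IMPLIES (NOT x3 AND NOT x2)) IMPLIES x4) OR (x1 AND x3)   (eliminate IMPLIES)
≡ NOT (NOT ((x1 IMPLIES NOT x3) IMPLIES (NOT x3 AND NOT x2)) OR x4) OR (x1 AND x3)   (eliminate IMPLIES)
≡ NOT (NOT (NOT (x1 IMPLIES NOT x3) OR (NOT x3 AND NOT x2)) OR x4) OR (x1 AND x3)   (eliminate IMPLIES)
≡ NOT (NOT (NOT (NOT x1 OR NOT x3) OR (NOT x3 AND NOT x2)) OR x4) OR (x1 AND x3)   (eliminate IMPLIES)
≡ (NOT NOT (NOT (NOT x1 OR NOT x3) OR (NOT x3 AND NOT x2)) AND NOT x4) OR (x1 AND x3)   (De Morgan)
≡ ((NOT (NOT x1 OR NOT x3) OR (NOT x3 AND NOT x2)) AND NOT x4) OR (x1 AND x3)   (double negation)
≡ (((NOT NOT x1 AND NOT NOT x3) OR (NOT x3 AND NOT x2)) AND NOT x4) OR (x1 AND x3)   (De Morgan)
≡ (((x1 AND NOT NOT x3) OR (NOT x3 AND NOT x2)) AND NOT x4) OR (x1 AND x3)   (double negation)
≡ (((x1 AND x3) OR (NOT x3 AND NOT x2)) AND NOT x4) OR (x1 AND x3)   (double negation)
≡ (x1 OR NOT x3 OR x1) AND (x1 OR NOT x3 OR x3) AND (x1 OR NOT x2 OR x1) AND (x1 OR NOT x2 OR x3) AND (x3 OR NOT x3 OR x1) AND (x3 OR NOT x3 OR x3) AND (x3 OR NOT x2 OR x1) AND (x3 OR NOT x2 OR x3) AND (NOT x4 OR x1) AND (NOT x4 OR x3)   (distribute OR over AND)
≡ (x1 OR NOT x3) AND (x1 OR NOT x2) AND (x3 OR NOT x2) AND (NOT x4 OR x1) AND (NOT x4 OR x3)   (simplify)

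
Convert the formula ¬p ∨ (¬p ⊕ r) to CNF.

¬p ∨ (¬p ⊕ r)
≡ ¬p ∨ ((¬p ∨ r) ∧ ¬(¬p ∧ r))   [expand ⊕]
≡ ¬p ∨ ((¬p ∨ r) ∧ (¬¬p ∨ ¬r))   [De Morgan]
≡ ¬p ∨ ((¬p ∨ r) ∧ (p ∨ ¬r))   [double negation]
≡ (¬p ∨ ¬p ∨ r) ∧ (¬p ∨ p ∨ ¬r)   [distribute ∨ over ∧]
≡ ¬p ∨ r   [simplify]

¬p ∨ r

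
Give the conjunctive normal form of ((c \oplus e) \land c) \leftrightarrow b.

((c \oplus e) \land c) \leftrightarrow b
⇔ (((c \oplus e) \land c) \to b) \land (b \to ((c \oplus e) \land c))   [eliminate \leftrightarrow]
⇔ (\lnot ((c \oplus e) \land c) \lor b) \land (b \to ((c \oplus e) \land c))   [eliminate \to]
⇔ (\lnot ((c \lor e) \land \lnot (c \land e) \land c) \lor b) \land (b \to ((c \oplus e) \land c))   [expand \oplus]
⇔ (\lnot ((c \lor e) \land \lnot (c \land e) \land c) \lor b) \land (\lnot b \lor ((c \oplus e) \land c))   [eliminate \to]
⇔ (\lnot ((c \lor e) \land \lnot (c \land e) \land c) \lor b) \land (\lnot b \lor ((c \lor e) \land \lnot (c \land e) \land c))   [expand \oplus]
⇔ (\lnot (c \lor e) \lor \lnot \lnot (c \land e) \lor \lnot c \lor b) \land (\lnot b \lor ((c \lor e) \land \lnot (c \land e) \land c))   [De Morgan]
⇔ ((\lnot c \land \lnot e) \lor \lnot \lnot (c \land e) \lor \lnot c \lor b) \land (\lnot b \lor ((c \lor e) \land \lnot (c \land e) \land c))   [De Morgan]
⇔ ((\lnot c \land \lnot e) \lor (c \land e) \lor \lnot c \lor b) \land (\lnot b \lor ((c \lor e) \land \lnot (c \land e) \land c))   [double negation]
⇔ ((\lnot c \land \lnot e) \lor (c \land e) \lor \lnot c \lor b) \land (\lnot b \lor ((c \lor e) \land (\lnot c \lor \lnot e) \land c))   [De Morgan]
⇔ (\lnot c \lor c \lor \lnot c \lor b) \land (\lnot c \lor e \lor \lnot c \lor b) \land (\lnot e \lor c \lor \lnot c \lor b) \land (\lnot e \lor e \lor \lnot c \lor b) \land (\lnot b \lor c \lor e) \land (\lnot b \lor \lnot c \lor \lnot e) \land (\lnot b \lor c)   [distribute \lor over \land]
⇔ (\lnot c \lor e \lor b) \land (\lnot b \lor \lnot c \lor \lnot e) \land (\lnot b \lor c)   [simplify]

(\lnot c \lor e \lor b) \land (\lnot b \lor \lnot c \lor \lnot e) \land (\lnot b \lor c)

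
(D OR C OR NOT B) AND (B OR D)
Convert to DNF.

(D OR C OR NOT B) AND (B OR D)
≡ (D AND B) OR (D AND D) OR (C AND B) OR (C AND D) OR (NOT B AND B) OR (NOT B AND D)   — distribute AND over OR
≡ D OR (C AND B)   — simplify

D OR (C AND B)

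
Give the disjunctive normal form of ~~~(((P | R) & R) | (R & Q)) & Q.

~R & Q

~~~(((P | R) & R) | (R & Q)) & Q
≡ ~(((P | R) & R) | (R & Q)) & Q
≡ ~((P | R) & R) & ~(R & Q) & Q
≡ (~(P | R) | ~R) & ~(R & Q) & Q
≡ ((~P & ~R) | ~R) & ~(R & Q) & Q
≡ ((~P & ~R) | ~R) & (~R | ~Q) & Q
≡ (~P & ~R & ~R & Q) | (~P & ~R & ~Q & Q) | (~R & ~R & Q) | (~R & ~Q & Q)
≡ ~R & Q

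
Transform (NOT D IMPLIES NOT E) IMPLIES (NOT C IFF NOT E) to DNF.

(NOT D AND E) OR (C AND E) OR (NOT E AND NOT C)

(NOT D IMPLIES NOT E) IMPLIES (NOT C IFF NOT E)
≡ NOT (NOT D IMPLIES NOT E) OR (NOT C IFF NOT E)   (eliminate IMPLIES)
≡ NOT (NOT NOT D OR NOT E) OR (NOT C IFF NOT E)   (eliminate IMPLIES)
≡ NOT (NOT NOT D OR NOT E) OR ((NOT C IMPLIES NOT E) AND (NOT E IMPLIES NOT C))   (eliminate IFF)
≡ NOT (NOT NOT D OR NOT E) OR ((NOT NOT C OR NOT E) AND (NOT E IMPLIES NOT C))   (eliminate IMPLIES)
≡ NOT (NOT NOT D OR NOT E) OR ((NOT NOT C OR NOT E) AND (NOT NOT E OR NOT C))   (eliminate IMPLIES)
≡ (NOT NOT NOT D AND NOT NOT E) OR ((NOT NOT C OR NOT E) AND (NOT NOT E OR NOT C))   (De Morgan)
≡ (NOT D AND NOT NOT E) OR ((NOT NOT C OR NOT E) AND (NOT NOT E OR NOT C))   (double negation)
≡ (NOT D AND E) OR ((NOT NOT C OR NOT E) AND (NOT NOT E OR NOT C))   (double negation)
≡ (NOT D AND E) OR ((C OR NOT E) AND (NOT NOT E OR NOT C))   (double negation)
≡ (NOT D AND E) OR ((C OR NOT E) AND (E OR NOT C))   (double negation)
≡ (NOT D AND E) OR (C AND E) OR (C AND NOT C) OR (NOT E AND E) OR (NOT E AND NOT C)   (distribute AND over OR)
≡ (NOT D AND E) OR (C AND E) OR (NOT E AND NOT C)   (simplify)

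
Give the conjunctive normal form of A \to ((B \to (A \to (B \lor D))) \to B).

A \to ((B \to (A \to (B \lor D))) \to B)
≡ \lnot A \lor ((B \to (A \to (B \lor D))) \to B)   [eliminate \to]
≡ \lnot A \lor \lnot (B \to (A \to (B \lor D))) \lor B   [eliminate \to]
≡ \lnot A \lor \lnot (\lnot B \lor (A \to (B \lor D))) \lor B   [eliminate \to]
≡ \lnot A \lor \lnot (\lnot B \lor \lnot A \lor B \lor D) \lor B   [eliminate \to]
≡ \lnot A \lor (\lnot \lnot B \land \lnot \lnot A \land \lnot B \land \lnot D) \lor B   [De Morgan]
≡ \lnot A \lor (B \land \lnot \lnot A \land \lnot B \land \lnot D) \lor B   [double negation]
≡ \lnot A \lor (B \land A \land \lnot B \land \lnot D) \lor B   [double negation]
≡ (\lnot A \lor B \lor B) \land (\lnot A \lor A \lor B) \land (\lnot A \lor \lnot B \lor B) \land (\lnot A \lor \lnot D \lor B)   [distribute \lor over \land]
≡ \lnot A \lor B   [simplify]

\lnot A \lor B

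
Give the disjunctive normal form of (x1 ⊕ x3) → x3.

(¬x1 ∧ ¬x3) ∨ x3

(x1 ⊕ x3) → x3
≡ ¬(x1 ⊕ x3) ∨ x3   [eliminate →]
≡ ¬((x1 ∧ ¬x3) ∨ (¬x1 ∧ x3)) ∨ x3   [expand ⊕]
≡ (¬(x1 ∧ ¬x3) ∧ ¬(¬x1 ∧ x3)) ∨ x3   [De Morgan]
≡ ((¬x1 ∨ ¬¬x3) ∧ ¬(¬x1 ∧ x3)) ∨ x3   [De Morgan]
≡ ((¬x1 ∨ x3) ∧ ¬(¬x1 ∧ x3)) ∨ x3   [double negation]
≡ ((¬x1 ∨ x3) ∧ (¬¬x1 ∨ ¬x3)) ∨ x3   [De Morgan]
≡ ((¬x1 ∨ x3) ∧ (x1 ∨ ¬x3)) ∨ x3   [double negation]
≡ (¬x1 ∧ x1) ∨ (¬x1 ∧ ¬x3) ∨ (x3 ∧ x1) ∨ (x3 ∧ ¬x3) ∨ x3   [distribute ∧ over ∨]
≡ (¬x1 ∧ ¬x3) ∨ x3   [simplify]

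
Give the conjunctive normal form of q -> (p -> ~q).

~q | ~p

q -> (p -> ~q)
≡ ~q | (p -> ~q)   — eliminate ->
≡ ~q | ~p | ~q   — eliminate ->
≡ ~q | ~p   — simplify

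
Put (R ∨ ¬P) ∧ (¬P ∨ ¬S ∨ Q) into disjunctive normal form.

(R ∧ ¬S) ∨ (R ∧ Q) ∨ ¬P

(R ∨ ¬P) ∧ (¬P ∨ ¬S ∨ Q)
⇔ (R ∧ ¬P) ∨ (R ∧ ¬S) ∨ (R ∧ Q) ∨ (¬P ∧ ¬P) ∨ (¬P ∧ ¬S) ∨ (¬P ∧ Q)   — distribute ∧ over ∨
⇔ (R ∧ ¬S) ∨ (R ∧ Q) ∨ ¬P   — simplify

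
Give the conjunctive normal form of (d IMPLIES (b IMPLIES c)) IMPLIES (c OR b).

(d IMPLIES (b IMPLIES c)) IMPLIES (c OR b)
= NOT (d IMPLIES (b IMPLIES c)) OR c OR b   [eliminate IMPLIES]
= NOT (NOT d OR (b IMPLIES c)) OR c OR b   [eliminate IMPLIES]
= NOT (NOT d OR NOT b OR c) OR c OR b   [eliminate IMPLIES]
= (NOT NOT d AND NOT NOT b AND NOT c) OR c OR b   [De Morgan]
= (d AND NOT NOT b AND NOT c) OR c OR b   [double negation]
= (d AND b AND NOT c) OR c OR b   [double negation]
= (d OR c OR b) AND (b OR c OR b) AND (NOT c OR c OR b)   [distribute OR over AND]
= b OR c   [simplify]

b OR c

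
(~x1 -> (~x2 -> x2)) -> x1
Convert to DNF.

(~x1 -> (~x2 -> x2)) -> x1
≡ ~(~x1 -> (~x2 -> x2)) | x1   — eliminate ->
≡ ~(~~x1 | (~x2 -> x2)) | x1   — eliminate ->
≡ ~(~~x1 | ~~x2 | x2) | x1   — eliminate ->
≡ (~~~x1 & ~~~x2 & ~x2) | x1   — De Morgan
≡ (~x1 & ~~~x2 & ~x2) | x1   — double negation
≡ (~x1 & ~x2 & ~x2) | x1   — double negation
≡ (~x1 & ~x2) | x1   — simplify

(~x1 & ~x2) | x1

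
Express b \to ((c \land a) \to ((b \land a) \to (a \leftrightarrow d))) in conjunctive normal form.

\lnot b \lor \lnot c \lor \lnot a \lor d

b \to ((c \land a) \to ((b \land a) \to (a \leftrightarrow d)))
≡ \lnot b \lor ((c \land a) \to ((b \land a) \to (a \leftrightarrow d)))   (eliminate \to)
≡ \lnot b \lor \lnot (c \land a) \lor ((b \land a) \to (a \leftrightarrow d))   (eliminate \to)
≡ \lnot b \lor \lnot (c \land a) \lor \lnot (b \land a) \lor (a \leftrightarrow d)   (eliminate \to)
≡ \lnot b \lor \lnot (c \land a) \lor \lnot (b \land a) \lor ((a \to d) \land (d \to a))   (eliminate \leftrightarrow)
≡ \lnot b \lor \lnot (c \land a) \lor \lnot (b \land a) \lor ((\lnot a \lor d) \land (d \to a))   (eliminate \to)
≡ \lnot b \lor \lnot (c \land a) \lor \lnot (b \land a) \lor ((\lnot a \lor d) \land (\lnot d \lor a))   (eliminate \to)
≡ \lnot b \lor \lnot c \lor \lnot a \lor \lnot (b \land a) \lor ((\lnot a \lor d) \land (\lnot d \lor a))   (De Morgan)
≡ \lnot b \lor \lnot c \lor \lnot a \lor \lnot b \lor \lnot a \lor ((\lnot a \lor d) \land (\lnot d \lor a))   (De Morgan)
≡ (\lnot b \lor \lnot c \lor \lnot a \lor \lnot b \lor \lnot a \lor \lnot a \lor d) \land (\lnot b \lor \lnot c \lor \lnot a \lor \lnot b \lor \lnot a \lor \lnot d \lor a)   (distribute \lor over \land)
≡ \lnot b \lor \lnot c \lor \lnot a \lor d   (simplify)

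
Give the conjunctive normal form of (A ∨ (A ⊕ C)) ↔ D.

(¬A ∨ D) ∧ (¬C ∨ A ∨ D) ∧ (¬D ∨ A ∨ C)

(A ∨ (A ⊕ C)) ↔ D
⇔ ((A ∨ (A ⊕ C)) → D) ∧ (D → (A ∨ (A ⊕ C)))   [eliminate ↔]
⇔ (¬(A ∨ (A ⊕ C)) ∨ D) ∧ (D → (A ∨ (A ⊕ C)))   [eliminate →]
⇔ (¬(A ∨ ((A ∨ C) ∧ ¬(A ∧ C))) ∨ D) ∧ (D → (A ∨ (A ⊕ C)))   [expand ⊕]
⇔ (¬(A ∨ ((A ∨ C) ∧ ¬(A ∧ C))) ∨ D) ∧ (¬D ∨ A ∨ (A ⊕ C))   [eliminate →]
⇔ (¬(A ∨ ((A ∨ C) ∧ ¬(A ∧ C))) ∨ D) ∧ (¬D ∨ A ∨ ((A ∨ C) ∧ ¬(A ∧ C)))   [expand ⊕]
⇔ ((¬A ∧ ¬((A ∨ C) ∧ ¬(A ∧ C))) ∨ D) ∧ (¬D ∨ A ∨ ((A ∨ C) ∧ ¬(A ∧ C)))   [De Morgan]
⇔ ((¬A ∧ (¬(A ∨ C) ∨ ¬¬(A ∧ C))) ∨ D) ∧ (¬D ∨ A ∨ ((A ∨ C) ∧ ¬(A ∧ C)))   [De Morgan]
⇔ ((¬A ∧ ((¬A ∧ ¬C) ∨ ¬¬(A ∧ C))) ∨ D) ∧ (¬D ∨ A ∨ ((A ∨ C) ∧ ¬(A ∧ C)))   [De Morgan]
⇔ ((¬A ∧ ((¬A ∧ ¬C) ∨ (A ∧ C))) ∨ D) ∧ (¬D ∨ A ∨ ((A ∨ C) ∧ ¬(A ∧ C)))   [double negation]
⇔ ((¬A ∧ ((¬A ∧ ¬C) ∨ (A ∧ C))) ∨ D) ∧ (¬D ∨ A ∨ ((A ∨ C) ∧ (¬A ∨ ¬C)))   [De Morgan]
⇔ (¬A ∨ D) ∧ (¬A ∨ A ∨ D) ∧ (¬A ∨ C ∨ D) ∧ (¬C ∨ A ∨ D) ∧ (¬C ∨ C ∨ D) ∧ (¬D ∨ A ∨ A ∨ C) ∧ (¬D ∨ A ∨ ¬A ∨ ¬C)   [distribute ∨ over ∧]
⇔ (¬A ∨ D) ∧ (¬C ∨ A ∨ D) ∧ (¬D ∨ A ∨ C)   [simplify]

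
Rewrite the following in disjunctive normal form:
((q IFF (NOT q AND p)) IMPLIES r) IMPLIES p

(NOT q AND NOT p AND NOT r) OR p

((q IFF (NOT q AND p)) IMPLIES r) IMPLIES p
⇔ NOT ((q IFF (NOT q AND p)) IMPLIES r) OR p   [eliminate IMPLIES]
⇔ NOT (NOT (q IFF (NOT q AND p)) OR r) OR p   [eliminate IMPLIES]
⇔ NOT (NOT ((q IMPLIES (NOT q AND p)) AND ((NOT q AND p) IMPLIES q)) OR r) OR p   [eliminate IFF]
⇔ NOT (NOT ((NOT q OR (NOT q AND p)) AND ((NOT q AND p) IMPLIES q)) OR r) OR p   [eliminate IMPLIES]
⇔ NOT (NOT ((NOT q OR (NOT q AND p)) AND (NOT (NOT q AND p) OR q)) OR r) OR p   [eliminate IMPLIES]
⇔ (NOT NOT ((NOT q OR (NOT q AND p)) AND (NOT (NOT q AND p) OR q)) AND NOT r) OR p   [De Morgan]
⇔ ((NOT q OR (NOT q AND p)) AND (NOT (NOT q AND p) OR q) AND NOT r) OR p   [double negation]
⇔ ((NOT q OR (NOT q AND p)) AND (NOT NOT q OR NOT p OR q) AND NOT r) OR p   [De Morgan]
⇔ ((NOT q OR (NOT q AND p)) AND (q OR NOT p OR q) AND NOT r) OR p   [double negation]
⇔ (NOT q AND q AND NOT r) OR (NOT q AND NOT p AND NOT r) OR (NOT q AND q AND NOT r) OR (NOT q AND p AND q AND NOT r) OR (NOT q AND p AND NOT p AND NOT r) OR (NOT q AND p AND q AND NOT r) OR p   [distribute AND over OR]
⇔ (NOT q AND NOT p AND NOT r) OR p   [simplify]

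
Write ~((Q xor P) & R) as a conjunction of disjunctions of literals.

(~Q | P | ~R) & (~P | Q | ~R)

~((Q xor P) & R)
≡ ~((Q | P) & ~(Q & P) & R)   [expand xor]
≡ ~(Q | P) | ~~(Q & P) | ~R   [De Morgan]
≡ (~Q & ~P) | ~~(Q & P) | ~R   [De Morgan]
≡ (~Q & ~P) | (Q & P) | ~R   [double negation]
≡ (~Q | Q | ~R) & (~Q | P | ~R) & (~P | Q | ~R) & (~P | P | ~R)   [distribute | over &]
≡ (~Q | P | ~R) & (~P | Q | ~R)   [simplify]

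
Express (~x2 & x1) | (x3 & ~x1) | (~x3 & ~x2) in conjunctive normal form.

(~x2 | x3) & (~x2 | ~x1)

(~x2 & x1) | (x3 & ~x1) | (~x3 & ~x2)
≡ (~x2 | x3 | ~x3) & (~x2 | x3 | ~x2) & (~x2 | ~x1 | ~x3) & (~x2 | ~x1 | ~x2) & (x1 | x3 | ~x3) & (x1 | x3 | ~x2) & (x1 | ~x1 | ~x3) & (x1 | ~x1 | ~x2)   (distribute | over &)
≡ (~x2 | x3) & (~x2 | ~x1)   (simplify)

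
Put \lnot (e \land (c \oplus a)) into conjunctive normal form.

\lnot (e \land (c \oplus a))
⇔ \lnot (e \land (c \lor a) \land \lnot (c \land a))   — expand \oplus
⇔ \lnot e \lor \lnot (c \lor a) \lor \lnot \lnot (c \land a)   — De Morgan
⇔ \lnot e \lor (\lnot c \land \lnot a) \lor \lnot \lnot (c \land a)   — De Morgan
⇔ \lnot e \lor (\lnot c \land \lnot a) \lor (c \land a)   — double negation
⇔ (\lnot e \lor \lnot c \lor c) \land (\lnot e \lor \lnot c \lor a) \land (\lnot e \lor \lnot a \lor c) \land (\lnot e \lor \lnot a \lor a)   — distribute \lor over \land
⇔ (\lnot e \lor \lnot c \lor a) \land (\lnot e \lor \lnot a \lor c)   — simplify

(\lnot e \lor \lnot c \lor a) \land (\lnot e \lor \lnot a \lor c)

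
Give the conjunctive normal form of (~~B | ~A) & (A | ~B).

(~~B | ~A) & (A | ~B)
= (B | ~A) & (A | ~B)   [double negation]

(B | ~A) & (A | ~B)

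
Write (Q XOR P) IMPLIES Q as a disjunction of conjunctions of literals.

(NOT Q AND NOT P) OR Q

(Q XOR P) IMPLIES Q
= NOT (Q XOR P) OR Q   (eliminate IMPLIES)
= NOT ((Q AND NOT P) OR (NOT Q AND P)) OR Q   (expand XOR)
= (NOT (Q AND NOT P) AND NOT (NOT Q AND P)) OR Q   (De Morgan)
= ((NOT Q OR NOT NOT P) AND NOT (NOT Q AND P)) OR Q   (De Morgan)
= ((NOT Q OR P) AND NOT (NOT Q AND P)) OR Q   (double negation)
= ((NOT Q OR P) AND (NOT NOT Q OR NOT P)) OR Q   (De Morgan)
= ((NOT Q OR P) AND (Q OR NOT P)) OR Q   (double negation)
= (NOT Q AND Q) OR (NOT Q AND NOT P) OR (P AND Q) OR (P AND NOT P) OR Q   (distribute AND over OR)
= (NOT Q AND NOT P) OR Q   (simplify)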